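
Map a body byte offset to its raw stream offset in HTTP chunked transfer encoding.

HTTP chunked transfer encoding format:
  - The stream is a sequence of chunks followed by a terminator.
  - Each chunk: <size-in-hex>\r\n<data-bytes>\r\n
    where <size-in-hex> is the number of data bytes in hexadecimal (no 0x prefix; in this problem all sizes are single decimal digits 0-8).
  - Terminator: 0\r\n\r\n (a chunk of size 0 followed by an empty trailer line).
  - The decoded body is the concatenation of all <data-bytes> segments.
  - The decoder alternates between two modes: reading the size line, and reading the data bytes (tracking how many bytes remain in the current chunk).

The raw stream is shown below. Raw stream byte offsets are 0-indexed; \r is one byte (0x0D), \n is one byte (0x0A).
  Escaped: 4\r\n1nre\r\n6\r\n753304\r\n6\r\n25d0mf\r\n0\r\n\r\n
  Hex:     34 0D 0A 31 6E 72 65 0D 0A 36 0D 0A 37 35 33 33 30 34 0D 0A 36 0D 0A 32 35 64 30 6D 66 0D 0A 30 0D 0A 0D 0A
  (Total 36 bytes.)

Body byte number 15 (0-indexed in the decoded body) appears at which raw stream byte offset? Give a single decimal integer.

Answer: 28

Derivation:
Chunk 1: stream[0..1]='4' size=0x4=4, data at stream[3..7]='1nre' -> body[0..4], body so far='1nre'
Chunk 2: stream[9..10]='6' size=0x6=6, data at stream[12..18]='753304' -> body[4..10], body so far='1nre753304'
Chunk 3: stream[20..21]='6' size=0x6=6, data at stream[23..29]='25d0mf' -> body[10..16], body so far='1nre75330425d0mf'
Chunk 4: stream[31..32]='0' size=0 (terminator). Final body='1nre75330425d0mf' (16 bytes)
Body byte 15 at stream offset 28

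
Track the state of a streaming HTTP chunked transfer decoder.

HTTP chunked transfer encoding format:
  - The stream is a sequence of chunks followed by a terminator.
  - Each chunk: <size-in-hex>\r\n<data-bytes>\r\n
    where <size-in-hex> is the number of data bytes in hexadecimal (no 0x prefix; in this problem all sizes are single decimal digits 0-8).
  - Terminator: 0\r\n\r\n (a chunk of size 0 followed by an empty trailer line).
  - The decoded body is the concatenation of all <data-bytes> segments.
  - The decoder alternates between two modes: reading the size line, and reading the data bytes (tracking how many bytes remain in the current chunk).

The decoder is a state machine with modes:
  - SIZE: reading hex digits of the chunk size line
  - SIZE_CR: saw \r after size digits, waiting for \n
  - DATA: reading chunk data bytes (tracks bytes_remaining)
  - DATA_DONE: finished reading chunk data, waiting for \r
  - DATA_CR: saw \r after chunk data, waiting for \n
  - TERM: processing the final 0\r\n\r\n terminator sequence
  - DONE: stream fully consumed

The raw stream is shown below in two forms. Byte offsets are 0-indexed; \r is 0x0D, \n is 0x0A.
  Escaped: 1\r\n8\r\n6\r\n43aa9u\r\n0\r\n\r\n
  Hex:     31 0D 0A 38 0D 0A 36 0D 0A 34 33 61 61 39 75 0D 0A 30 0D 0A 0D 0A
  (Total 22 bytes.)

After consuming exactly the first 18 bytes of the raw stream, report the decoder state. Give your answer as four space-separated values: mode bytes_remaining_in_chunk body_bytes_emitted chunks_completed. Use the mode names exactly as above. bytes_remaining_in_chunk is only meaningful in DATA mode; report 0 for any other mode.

Byte 0 = '1': mode=SIZE remaining=0 emitted=0 chunks_done=0
Byte 1 = 0x0D: mode=SIZE_CR remaining=0 emitted=0 chunks_done=0
Byte 2 = 0x0A: mode=DATA remaining=1 emitted=0 chunks_done=0
Byte 3 = '8': mode=DATA_DONE remaining=0 emitted=1 chunks_done=0
Byte 4 = 0x0D: mode=DATA_CR remaining=0 emitted=1 chunks_done=0
Byte 5 = 0x0A: mode=SIZE remaining=0 emitted=1 chunks_done=1
Byte 6 = '6': mode=SIZE remaining=0 emitted=1 chunks_done=1
Byte 7 = 0x0D: mode=SIZE_CR remaining=0 emitted=1 chunks_done=1
Byte 8 = 0x0A: mode=DATA remaining=6 emitted=1 chunks_done=1
Byte 9 = '4': mode=DATA remaining=5 emitted=2 chunks_done=1
Byte 10 = '3': mode=DATA remaining=4 emitted=3 chunks_done=1
Byte 11 = 'a': mode=DATA remaining=3 emitted=4 chunks_done=1
Byte 12 = 'a': mode=DATA remaining=2 emitted=5 chunks_done=1
Byte 13 = '9': mode=DATA remaining=1 emitted=6 chunks_done=1
Byte 14 = 'u': mode=DATA_DONE remaining=0 emitted=7 chunks_done=1
Byte 15 = 0x0D: mode=DATA_CR remaining=0 emitted=7 chunks_done=1
Byte 16 = 0x0A: mode=SIZE remaining=0 emitted=7 chunks_done=2
Byte 17 = '0': mode=SIZE remaining=0 emitted=7 chunks_done=2

Answer: SIZE 0 7 2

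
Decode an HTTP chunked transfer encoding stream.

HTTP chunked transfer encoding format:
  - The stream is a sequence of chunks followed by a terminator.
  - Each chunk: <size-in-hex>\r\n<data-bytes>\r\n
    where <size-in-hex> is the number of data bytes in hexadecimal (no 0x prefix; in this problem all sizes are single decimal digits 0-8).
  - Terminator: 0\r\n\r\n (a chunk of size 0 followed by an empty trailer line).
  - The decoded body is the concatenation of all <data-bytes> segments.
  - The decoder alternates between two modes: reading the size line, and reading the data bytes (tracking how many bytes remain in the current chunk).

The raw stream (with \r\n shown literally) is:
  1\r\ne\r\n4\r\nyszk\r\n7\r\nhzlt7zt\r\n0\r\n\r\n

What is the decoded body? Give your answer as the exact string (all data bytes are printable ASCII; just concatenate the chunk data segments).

Chunk 1: stream[0..1]='1' size=0x1=1, data at stream[3..4]='e' -> body[0..1], body so far='e'
Chunk 2: stream[6..7]='4' size=0x4=4, data at stream[9..13]='yszk' -> body[1..5], body so far='eyszk'
Chunk 3: stream[15..16]='7' size=0x7=7, data at stream[18..25]='hzlt7zt' -> body[5..12], body so far='eyszkhzlt7zt'
Chunk 4: stream[27..28]='0' size=0 (terminator). Final body='eyszkhzlt7zt' (12 bytes)

Answer: eyszkhzlt7zt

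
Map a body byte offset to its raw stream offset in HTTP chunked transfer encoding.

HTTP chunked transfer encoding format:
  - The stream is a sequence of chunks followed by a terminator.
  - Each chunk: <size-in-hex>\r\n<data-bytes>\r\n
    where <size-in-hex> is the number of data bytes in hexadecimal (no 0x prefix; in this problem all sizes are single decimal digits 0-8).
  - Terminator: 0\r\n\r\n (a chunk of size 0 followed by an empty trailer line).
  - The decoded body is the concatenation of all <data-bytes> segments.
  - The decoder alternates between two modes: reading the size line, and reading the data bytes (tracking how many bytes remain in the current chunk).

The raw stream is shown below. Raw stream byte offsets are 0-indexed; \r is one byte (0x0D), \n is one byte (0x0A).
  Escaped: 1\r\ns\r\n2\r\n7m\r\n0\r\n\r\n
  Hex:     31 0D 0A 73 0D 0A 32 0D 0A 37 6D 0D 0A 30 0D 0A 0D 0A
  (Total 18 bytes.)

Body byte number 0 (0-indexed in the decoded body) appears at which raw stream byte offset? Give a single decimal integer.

Chunk 1: stream[0..1]='1' size=0x1=1, data at stream[3..4]='s' -> body[0..1], body so far='s'
Chunk 2: stream[6..7]='2' size=0x2=2, data at stream[9..11]='7m' -> body[1..3], body so far='s7m'
Chunk 3: stream[13..14]='0' size=0 (terminator). Final body='s7m' (3 bytes)
Body byte 0 at stream offset 3

Answer: 3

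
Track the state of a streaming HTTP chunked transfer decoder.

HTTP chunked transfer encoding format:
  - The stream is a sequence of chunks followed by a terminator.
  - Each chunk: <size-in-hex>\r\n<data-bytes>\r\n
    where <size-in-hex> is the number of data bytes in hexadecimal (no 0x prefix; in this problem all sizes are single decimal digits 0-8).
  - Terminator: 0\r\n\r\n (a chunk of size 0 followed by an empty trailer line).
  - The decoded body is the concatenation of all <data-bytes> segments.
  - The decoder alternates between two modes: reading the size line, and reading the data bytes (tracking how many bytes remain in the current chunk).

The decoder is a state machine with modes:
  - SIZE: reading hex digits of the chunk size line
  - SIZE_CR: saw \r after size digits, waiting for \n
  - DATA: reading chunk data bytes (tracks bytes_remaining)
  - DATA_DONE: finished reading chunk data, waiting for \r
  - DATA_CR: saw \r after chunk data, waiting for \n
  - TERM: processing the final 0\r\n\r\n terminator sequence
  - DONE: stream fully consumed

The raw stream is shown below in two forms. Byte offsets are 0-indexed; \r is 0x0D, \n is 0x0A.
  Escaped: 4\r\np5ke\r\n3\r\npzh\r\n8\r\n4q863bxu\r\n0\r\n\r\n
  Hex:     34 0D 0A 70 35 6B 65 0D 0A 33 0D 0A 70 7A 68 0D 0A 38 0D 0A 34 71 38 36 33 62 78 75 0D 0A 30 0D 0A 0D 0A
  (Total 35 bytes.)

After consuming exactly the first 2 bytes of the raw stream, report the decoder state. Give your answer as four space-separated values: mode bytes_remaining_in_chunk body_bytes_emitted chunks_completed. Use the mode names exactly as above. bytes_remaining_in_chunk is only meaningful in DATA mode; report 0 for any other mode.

Answer: SIZE_CR 0 0 0

Derivation:
Byte 0 = '4': mode=SIZE remaining=0 emitted=0 chunks_done=0
Byte 1 = 0x0D: mode=SIZE_CR remaining=0 emitted=0 chunks_done=0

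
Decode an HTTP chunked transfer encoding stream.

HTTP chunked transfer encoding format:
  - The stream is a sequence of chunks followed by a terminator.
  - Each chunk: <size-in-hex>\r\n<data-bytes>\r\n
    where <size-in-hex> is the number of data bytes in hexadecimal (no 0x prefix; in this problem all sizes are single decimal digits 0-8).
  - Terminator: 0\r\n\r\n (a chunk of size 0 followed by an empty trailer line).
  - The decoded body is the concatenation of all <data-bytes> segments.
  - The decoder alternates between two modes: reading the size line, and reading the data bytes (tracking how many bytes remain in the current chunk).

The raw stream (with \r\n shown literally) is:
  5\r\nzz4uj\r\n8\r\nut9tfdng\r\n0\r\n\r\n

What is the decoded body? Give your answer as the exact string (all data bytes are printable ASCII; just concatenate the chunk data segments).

Chunk 1: stream[0..1]='5' size=0x5=5, data at stream[3..8]='zz4uj' -> body[0..5], body so far='zz4uj'
Chunk 2: stream[10..11]='8' size=0x8=8, data at stream[13..21]='ut9tfdng' -> body[5..13], body so far='zz4ujut9tfdng'
Chunk 3: stream[23..24]='0' size=0 (terminator). Final body='zz4ujut9tfdng' (13 bytes)

Answer: zz4ujut9tfdng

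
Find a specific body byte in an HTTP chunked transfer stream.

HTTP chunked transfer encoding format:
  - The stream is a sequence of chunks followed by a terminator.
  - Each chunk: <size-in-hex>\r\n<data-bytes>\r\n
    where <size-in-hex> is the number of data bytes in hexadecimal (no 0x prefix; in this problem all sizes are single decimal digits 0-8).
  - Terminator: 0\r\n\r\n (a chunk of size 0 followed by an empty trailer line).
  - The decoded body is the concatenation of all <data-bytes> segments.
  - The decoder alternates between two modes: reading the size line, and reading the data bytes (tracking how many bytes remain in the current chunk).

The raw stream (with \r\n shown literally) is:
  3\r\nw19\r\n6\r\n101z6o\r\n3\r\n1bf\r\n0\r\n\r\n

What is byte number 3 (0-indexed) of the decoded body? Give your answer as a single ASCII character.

Chunk 1: stream[0..1]='3' size=0x3=3, data at stream[3..6]='w19' -> body[0..3], body so far='w19'
Chunk 2: stream[8..9]='6' size=0x6=6, data at stream[11..17]='101z6o' -> body[3..9], body so far='w19101z6o'
Chunk 3: stream[19..20]='3' size=0x3=3, data at stream[22..25]='1bf' -> body[9..12], body so far='w19101z6o1bf'
Chunk 4: stream[27..28]='0' size=0 (terminator). Final body='w19101z6o1bf' (12 bytes)
Body byte 3 = '1'

Answer: 1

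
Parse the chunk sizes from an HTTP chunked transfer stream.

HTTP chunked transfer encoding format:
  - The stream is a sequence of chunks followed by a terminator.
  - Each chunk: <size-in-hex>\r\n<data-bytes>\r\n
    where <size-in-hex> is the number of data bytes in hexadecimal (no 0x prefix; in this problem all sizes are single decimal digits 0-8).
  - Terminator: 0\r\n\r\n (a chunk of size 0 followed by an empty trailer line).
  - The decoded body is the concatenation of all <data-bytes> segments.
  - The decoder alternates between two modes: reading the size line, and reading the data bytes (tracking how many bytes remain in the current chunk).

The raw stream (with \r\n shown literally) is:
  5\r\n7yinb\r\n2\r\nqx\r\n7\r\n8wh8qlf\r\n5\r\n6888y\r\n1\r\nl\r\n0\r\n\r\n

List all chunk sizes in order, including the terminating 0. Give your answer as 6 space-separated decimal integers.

Answer: 5 2 7 5 1 0

Derivation:
Chunk 1: stream[0..1]='5' size=0x5=5, data at stream[3..8]='7yinb' -> body[0..5], body so far='7yinb'
Chunk 2: stream[10..11]='2' size=0x2=2, data at stream[13..15]='qx' -> body[5..7], body so far='7yinbqx'
Chunk 3: stream[17..18]='7' size=0x7=7, data at stream[20..27]='8wh8qlf' -> body[7..14], body so far='7yinbqx8wh8qlf'
Chunk 4: stream[29..30]='5' size=0x5=5, data at stream[32..37]='6888y' -> body[14..19], body so far='7yinbqx8wh8qlf6888y'
Chunk 5: stream[39..40]='1' size=0x1=1, data at stream[42..43]='l' -> body[19..20], body so far='7yinbqx8wh8qlf6888yl'
Chunk 6: stream[45..46]='0' size=0 (terminator). Final body='7yinbqx8wh8qlf6888yl' (20 bytes)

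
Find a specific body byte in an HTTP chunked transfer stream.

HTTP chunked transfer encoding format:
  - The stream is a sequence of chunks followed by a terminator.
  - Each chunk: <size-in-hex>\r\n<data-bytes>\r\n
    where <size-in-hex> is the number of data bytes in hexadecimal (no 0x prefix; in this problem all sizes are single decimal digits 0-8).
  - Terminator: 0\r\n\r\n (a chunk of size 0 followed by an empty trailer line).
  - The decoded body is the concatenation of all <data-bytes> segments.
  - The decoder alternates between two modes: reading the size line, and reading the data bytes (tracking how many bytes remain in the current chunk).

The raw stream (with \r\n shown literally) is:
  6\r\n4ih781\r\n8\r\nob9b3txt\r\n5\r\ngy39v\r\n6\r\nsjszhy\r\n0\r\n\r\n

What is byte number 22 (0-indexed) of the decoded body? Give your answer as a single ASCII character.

Chunk 1: stream[0..1]='6' size=0x6=6, data at stream[3..9]='4ih781' -> body[0..6], body so far='4ih781'
Chunk 2: stream[11..12]='8' size=0x8=8, data at stream[14..22]='ob9b3txt' -> body[6..14], body so far='4ih781ob9b3txt'
Chunk 3: stream[24..25]='5' size=0x5=5, data at stream[27..32]='gy39v' -> body[14..19], body so far='4ih781ob9b3txtgy39v'
Chunk 4: stream[34..35]='6' size=0x6=6, data at stream[37..43]='sjszhy' -> body[19..25], body so far='4ih781ob9b3txtgy39vsjszhy'
Chunk 5: stream[45..46]='0' size=0 (terminator). Final body='4ih781ob9b3txtgy39vsjszhy' (25 bytes)
Body byte 22 = 'z'

Answer: z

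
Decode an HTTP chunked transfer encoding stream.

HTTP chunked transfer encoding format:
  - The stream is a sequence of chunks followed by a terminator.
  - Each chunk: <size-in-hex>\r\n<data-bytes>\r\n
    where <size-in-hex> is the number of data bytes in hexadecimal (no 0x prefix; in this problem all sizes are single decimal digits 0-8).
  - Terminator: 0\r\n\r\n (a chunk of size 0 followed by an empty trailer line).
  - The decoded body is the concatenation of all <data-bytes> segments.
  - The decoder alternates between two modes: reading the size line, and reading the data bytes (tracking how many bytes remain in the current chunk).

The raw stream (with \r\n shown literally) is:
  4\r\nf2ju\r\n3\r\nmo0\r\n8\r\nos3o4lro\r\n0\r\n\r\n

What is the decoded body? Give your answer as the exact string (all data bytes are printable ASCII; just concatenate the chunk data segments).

Answer: f2jumo0os3o4lro

Derivation:
Chunk 1: stream[0..1]='4' size=0x4=4, data at stream[3..7]='f2ju' -> body[0..4], body so far='f2ju'
Chunk 2: stream[9..10]='3' size=0x3=3, data at stream[12..15]='mo0' -> body[4..7], body so far='f2jumo0'
Chunk 3: stream[17..18]='8' size=0x8=8, data at stream[20..28]='os3o4lro' -> body[7..15], body so far='f2jumo0os3o4lro'
Chunk 4: stream[30..31]='0' size=0 (terminator). Final body='f2jumo0os3o4lro' (15 bytes)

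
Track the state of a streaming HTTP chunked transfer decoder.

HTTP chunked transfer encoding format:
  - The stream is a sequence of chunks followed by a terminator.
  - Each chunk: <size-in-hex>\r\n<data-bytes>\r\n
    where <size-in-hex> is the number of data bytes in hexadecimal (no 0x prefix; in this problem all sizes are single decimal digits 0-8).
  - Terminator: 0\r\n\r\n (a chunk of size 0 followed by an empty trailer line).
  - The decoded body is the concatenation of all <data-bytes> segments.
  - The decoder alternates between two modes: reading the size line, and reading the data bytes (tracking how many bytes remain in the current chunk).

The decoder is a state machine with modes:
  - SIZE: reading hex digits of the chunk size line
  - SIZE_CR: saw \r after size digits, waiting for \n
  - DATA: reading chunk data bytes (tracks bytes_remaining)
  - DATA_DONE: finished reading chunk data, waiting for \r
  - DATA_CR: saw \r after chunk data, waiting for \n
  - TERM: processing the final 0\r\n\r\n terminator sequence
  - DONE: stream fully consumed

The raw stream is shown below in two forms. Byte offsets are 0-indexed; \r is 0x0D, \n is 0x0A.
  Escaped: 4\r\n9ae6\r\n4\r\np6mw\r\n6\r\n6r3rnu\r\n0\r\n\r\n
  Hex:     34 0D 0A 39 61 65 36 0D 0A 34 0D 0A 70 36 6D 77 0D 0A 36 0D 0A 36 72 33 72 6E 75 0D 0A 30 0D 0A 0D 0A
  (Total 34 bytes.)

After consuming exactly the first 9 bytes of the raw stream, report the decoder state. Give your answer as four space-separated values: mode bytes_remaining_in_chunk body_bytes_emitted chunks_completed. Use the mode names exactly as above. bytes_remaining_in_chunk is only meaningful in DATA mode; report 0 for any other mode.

Answer: SIZE 0 4 1

Derivation:
Byte 0 = '4': mode=SIZE remaining=0 emitted=0 chunks_done=0
Byte 1 = 0x0D: mode=SIZE_CR remaining=0 emitted=0 chunks_done=0
Byte 2 = 0x0A: mode=DATA remaining=4 emitted=0 chunks_done=0
Byte 3 = '9': mode=DATA remaining=3 emitted=1 chunks_done=0
Byte 4 = 'a': mode=DATA remaining=2 emitted=2 chunks_done=0
Byte 5 = 'e': mode=DATA remaining=1 emitted=3 chunks_done=0
Byte 6 = '6': mode=DATA_DONE remaining=0 emitted=4 chunks_done=0
Byte 7 = 0x0D: mode=DATA_CR remaining=0 emitted=4 chunks_done=0
Byte 8 = 0x0A: mode=SIZE remaining=0 emitted=4 chunks_done=1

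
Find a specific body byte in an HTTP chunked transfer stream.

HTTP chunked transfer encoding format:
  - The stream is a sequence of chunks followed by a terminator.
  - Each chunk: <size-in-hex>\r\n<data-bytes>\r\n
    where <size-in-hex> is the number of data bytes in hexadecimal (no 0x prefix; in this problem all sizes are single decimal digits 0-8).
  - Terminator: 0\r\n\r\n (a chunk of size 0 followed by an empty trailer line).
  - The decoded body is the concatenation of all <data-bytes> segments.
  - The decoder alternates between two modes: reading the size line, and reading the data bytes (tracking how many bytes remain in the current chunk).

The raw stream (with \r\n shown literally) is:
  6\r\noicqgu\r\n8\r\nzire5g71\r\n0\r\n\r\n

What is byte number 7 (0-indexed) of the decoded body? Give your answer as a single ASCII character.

Chunk 1: stream[0..1]='6' size=0x6=6, data at stream[3..9]='oicqgu' -> body[0..6], body so far='oicqgu'
Chunk 2: stream[11..12]='8' size=0x8=8, data at stream[14..22]='zire5g71' -> body[6..14], body so far='oicqguzire5g71'
Chunk 3: stream[24..25]='0' size=0 (terminator). Final body='oicqguzire5g71' (14 bytes)
Body byte 7 = 'i'

Answer: i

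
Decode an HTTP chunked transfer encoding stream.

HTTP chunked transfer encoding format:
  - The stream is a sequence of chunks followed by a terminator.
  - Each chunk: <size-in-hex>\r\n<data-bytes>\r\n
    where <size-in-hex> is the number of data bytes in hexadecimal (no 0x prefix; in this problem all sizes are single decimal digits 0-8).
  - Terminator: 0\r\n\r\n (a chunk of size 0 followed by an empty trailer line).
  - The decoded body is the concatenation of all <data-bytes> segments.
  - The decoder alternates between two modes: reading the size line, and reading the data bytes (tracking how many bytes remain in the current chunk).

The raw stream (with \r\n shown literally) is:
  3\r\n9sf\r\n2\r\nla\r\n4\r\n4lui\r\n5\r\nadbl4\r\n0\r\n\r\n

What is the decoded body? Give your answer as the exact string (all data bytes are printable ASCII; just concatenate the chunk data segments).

Answer: 9sfla4luiadbl4

Derivation:
Chunk 1: stream[0..1]='3' size=0x3=3, data at stream[3..6]='9sf' -> body[0..3], body so far='9sf'
Chunk 2: stream[8..9]='2' size=0x2=2, data at stream[11..13]='la' -> body[3..5], body so far='9sfla'
Chunk 3: stream[15..16]='4' size=0x4=4, data at stream[18..22]='4lui' -> body[5..9], body so far='9sfla4lui'
Chunk 4: stream[24..25]='5' size=0x5=5, data at stream[27..32]='adbl4' -> body[9..14], body so far='9sfla4luiadbl4'
Chunk 5: stream[34..35]='0' size=0 (terminator). Final body='9sfla4luiadbl4' (14 bytes)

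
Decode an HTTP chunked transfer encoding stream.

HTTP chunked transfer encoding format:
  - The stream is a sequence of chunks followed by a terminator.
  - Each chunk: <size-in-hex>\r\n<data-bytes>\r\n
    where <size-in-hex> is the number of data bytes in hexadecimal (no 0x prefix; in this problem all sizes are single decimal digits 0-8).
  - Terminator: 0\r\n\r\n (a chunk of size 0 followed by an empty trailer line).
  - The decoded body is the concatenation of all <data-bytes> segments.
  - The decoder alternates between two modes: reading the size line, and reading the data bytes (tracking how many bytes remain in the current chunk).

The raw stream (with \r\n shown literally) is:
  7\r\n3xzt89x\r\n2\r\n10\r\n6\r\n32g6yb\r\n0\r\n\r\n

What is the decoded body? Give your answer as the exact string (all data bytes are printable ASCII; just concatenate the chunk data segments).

Answer: 3xzt89x1032g6yb

Derivation:
Chunk 1: stream[0..1]='7' size=0x7=7, data at stream[3..10]='3xzt89x' -> body[0..7], body so far='3xzt89x'
Chunk 2: stream[12..13]='2' size=0x2=2, data at stream[15..17]='10' -> body[7..9], body so far='3xzt89x10'
Chunk 3: stream[19..20]='6' size=0x6=6, data at stream[22..28]='32g6yb' -> body[9..15], body so far='3xzt89x1032g6yb'
Chunk 4: stream[30..31]='0' size=0 (terminator). Final body='3xzt89x1032g6yb' (15 bytes)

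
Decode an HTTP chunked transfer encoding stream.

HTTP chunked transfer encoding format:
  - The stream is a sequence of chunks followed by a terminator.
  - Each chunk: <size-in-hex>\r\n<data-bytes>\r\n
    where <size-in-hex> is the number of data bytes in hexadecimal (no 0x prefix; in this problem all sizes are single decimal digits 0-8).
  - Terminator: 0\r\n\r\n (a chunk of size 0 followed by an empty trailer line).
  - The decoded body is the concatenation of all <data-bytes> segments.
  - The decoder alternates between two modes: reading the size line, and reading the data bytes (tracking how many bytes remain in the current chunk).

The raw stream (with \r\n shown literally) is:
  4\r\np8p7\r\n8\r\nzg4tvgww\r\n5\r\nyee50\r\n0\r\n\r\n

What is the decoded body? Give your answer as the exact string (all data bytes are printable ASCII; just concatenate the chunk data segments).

Chunk 1: stream[0..1]='4' size=0x4=4, data at stream[3..7]='p8p7' -> body[0..4], body so far='p8p7'
Chunk 2: stream[9..10]='8' size=0x8=8, data at stream[12..20]='zg4tvgww' -> body[4..12], body so far='p8p7zg4tvgww'
Chunk 3: stream[22..23]='5' size=0x5=5, data at stream[25..30]='yee50' -> body[12..17], body so far='p8p7zg4tvgwwyee50'
Chunk 4: stream[32..33]='0' size=0 (terminator). Final body='p8p7zg4tvgwwyee50' (17 bytes)

Answer: p8p7zg4tvgwwyee50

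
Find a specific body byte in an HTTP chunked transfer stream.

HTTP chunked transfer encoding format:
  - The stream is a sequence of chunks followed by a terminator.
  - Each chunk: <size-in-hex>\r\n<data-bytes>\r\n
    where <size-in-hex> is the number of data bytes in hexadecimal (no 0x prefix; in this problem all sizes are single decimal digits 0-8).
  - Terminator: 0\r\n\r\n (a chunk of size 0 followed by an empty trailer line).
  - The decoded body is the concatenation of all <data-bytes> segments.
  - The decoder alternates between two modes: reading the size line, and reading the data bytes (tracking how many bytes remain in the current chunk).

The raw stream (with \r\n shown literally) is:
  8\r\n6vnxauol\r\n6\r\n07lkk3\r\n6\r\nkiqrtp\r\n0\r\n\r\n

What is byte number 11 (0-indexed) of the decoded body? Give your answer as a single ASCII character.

Chunk 1: stream[0..1]='8' size=0x8=8, data at stream[3..11]='6vnxauol' -> body[0..8], body so far='6vnxauol'
Chunk 2: stream[13..14]='6' size=0x6=6, data at stream[16..22]='07lkk3' -> body[8..14], body so far='6vnxauol07lkk3'
Chunk 3: stream[24..25]='6' size=0x6=6, data at stream[27..33]='kiqrtp' -> body[14..20], body so far='6vnxauol07lkk3kiqrtp'
Chunk 4: stream[35..36]='0' size=0 (terminator). Final body='6vnxauol07lkk3kiqrtp' (20 bytes)
Body byte 11 = 'k'

Answer: k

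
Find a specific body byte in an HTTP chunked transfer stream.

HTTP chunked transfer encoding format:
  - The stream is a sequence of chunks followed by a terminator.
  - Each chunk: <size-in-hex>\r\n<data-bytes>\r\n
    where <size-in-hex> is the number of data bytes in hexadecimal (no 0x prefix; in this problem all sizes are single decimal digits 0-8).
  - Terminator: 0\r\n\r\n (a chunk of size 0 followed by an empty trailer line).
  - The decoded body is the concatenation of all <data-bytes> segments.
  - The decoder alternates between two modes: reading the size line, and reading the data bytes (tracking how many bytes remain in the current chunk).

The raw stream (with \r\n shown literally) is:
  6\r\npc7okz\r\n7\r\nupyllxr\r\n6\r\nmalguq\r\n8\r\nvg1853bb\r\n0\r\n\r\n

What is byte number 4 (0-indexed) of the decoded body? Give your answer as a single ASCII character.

Chunk 1: stream[0..1]='6' size=0x6=6, data at stream[3..9]='pc7okz' -> body[0..6], body so far='pc7okz'
Chunk 2: stream[11..12]='7' size=0x7=7, data at stream[14..21]='upyllxr' -> body[6..13], body so far='pc7okzupyllxr'
Chunk 3: stream[23..24]='6' size=0x6=6, data at stream[26..32]='malguq' -> body[13..19], body so far='pc7okzupyllxrmalguq'
Chunk 4: stream[34..35]='8' size=0x8=8, data at stream[37..45]='vg1853bb' -> body[19..27], body so far='pc7okzupyllxrmalguqvg1853bb'
Chunk 5: stream[47..48]='0' size=0 (terminator). Final body='pc7okzupyllxrmalguqvg1853bb' (27 bytes)
Body byte 4 = 'k'

Answer: k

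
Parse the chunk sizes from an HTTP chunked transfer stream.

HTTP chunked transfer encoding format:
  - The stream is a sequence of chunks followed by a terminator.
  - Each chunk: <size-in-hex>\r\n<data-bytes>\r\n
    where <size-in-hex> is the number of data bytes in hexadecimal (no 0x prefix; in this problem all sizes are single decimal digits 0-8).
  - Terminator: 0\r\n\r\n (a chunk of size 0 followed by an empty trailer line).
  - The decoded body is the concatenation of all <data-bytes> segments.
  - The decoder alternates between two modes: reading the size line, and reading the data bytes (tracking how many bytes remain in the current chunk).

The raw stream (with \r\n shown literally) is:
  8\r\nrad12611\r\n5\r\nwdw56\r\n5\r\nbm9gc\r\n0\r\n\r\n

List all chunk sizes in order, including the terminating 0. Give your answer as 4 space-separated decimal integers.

Chunk 1: stream[0..1]='8' size=0x8=8, data at stream[3..11]='rad12611' -> body[0..8], body so far='rad12611'
Chunk 2: stream[13..14]='5' size=0x5=5, data at stream[16..21]='wdw56' -> body[8..13], body so far='rad12611wdw56'
Chunk 3: stream[23..24]='5' size=0x5=5, data at stream[26..31]='bm9gc' -> body[13..18], body so far='rad12611wdw56bm9gc'
Chunk 4: stream[33..34]='0' size=0 (terminator). Final body='rad12611wdw56bm9gc' (18 bytes)

Answer: 8 5 5 0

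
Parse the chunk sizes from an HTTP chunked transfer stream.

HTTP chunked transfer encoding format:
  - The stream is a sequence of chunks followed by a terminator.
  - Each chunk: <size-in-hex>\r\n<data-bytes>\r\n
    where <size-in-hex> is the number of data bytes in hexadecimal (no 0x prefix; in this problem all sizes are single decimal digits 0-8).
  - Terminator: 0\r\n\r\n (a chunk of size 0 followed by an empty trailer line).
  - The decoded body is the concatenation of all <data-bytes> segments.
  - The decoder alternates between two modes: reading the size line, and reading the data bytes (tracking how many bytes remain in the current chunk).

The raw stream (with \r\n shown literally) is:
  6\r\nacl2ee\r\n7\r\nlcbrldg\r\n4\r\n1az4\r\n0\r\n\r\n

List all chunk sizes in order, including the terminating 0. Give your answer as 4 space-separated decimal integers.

Chunk 1: stream[0..1]='6' size=0x6=6, data at stream[3..9]='acl2ee' -> body[0..6], body so far='acl2ee'
Chunk 2: stream[11..12]='7' size=0x7=7, data at stream[14..21]='lcbrldg' -> body[6..13], body so far='acl2eelcbrldg'
Chunk 3: stream[23..24]='4' size=0x4=4, data at stream[26..30]='1az4' -> body[13..17], body so far='acl2eelcbrldg1az4'
Chunk 4: stream[32..33]='0' size=0 (terminator). Final body='acl2eelcbrldg1az4' (17 bytes)

Answer: 6 7 4 0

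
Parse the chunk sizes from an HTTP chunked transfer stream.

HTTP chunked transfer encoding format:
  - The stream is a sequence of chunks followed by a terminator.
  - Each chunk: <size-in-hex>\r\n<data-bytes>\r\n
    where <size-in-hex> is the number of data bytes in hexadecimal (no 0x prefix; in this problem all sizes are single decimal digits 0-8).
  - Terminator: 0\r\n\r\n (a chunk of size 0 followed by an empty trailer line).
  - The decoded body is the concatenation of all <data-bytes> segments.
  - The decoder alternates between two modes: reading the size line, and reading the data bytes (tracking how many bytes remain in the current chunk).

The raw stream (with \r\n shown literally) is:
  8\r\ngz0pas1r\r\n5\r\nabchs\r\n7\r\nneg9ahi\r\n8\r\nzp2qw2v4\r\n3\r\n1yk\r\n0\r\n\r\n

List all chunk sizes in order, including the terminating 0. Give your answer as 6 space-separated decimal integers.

Chunk 1: stream[0..1]='8' size=0x8=8, data at stream[3..11]='gz0pas1r' -> body[0..8], body so far='gz0pas1r'
Chunk 2: stream[13..14]='5' size=0x5=5, data at stream[16..21]='abchs' -> body[8..13], body so far='gz0pas1rabchs'
Chunk 3: stream[23..24]='7' size=0x7=7, data at stream[26..33]='neg9ahi' -> body[13..20], body so far='gz0pas1rabchsneg9ahi'
Chunk 4: stream[35..36]='8' size=0x8=8, data at stream[38..46]='zp2qw2v4' -> body[20..28], body so far='gz0pas1rabchsneg9ahizp2qw2v4'
Chunk 5: stream[48..49]='3' size=0x3=3, data at stream[51..54]='1yk' -> body[28..31], body so far='gz0pas1rabchsneg9ahizp2qw2v41yk'
Chunk 6: stream[56..57]='0' size=0 (terminator). Final body='gz0pas1rabchsneg9ahizp2qw2v41yk' (31 bytes)

Answer: 8 5 7 8 3 0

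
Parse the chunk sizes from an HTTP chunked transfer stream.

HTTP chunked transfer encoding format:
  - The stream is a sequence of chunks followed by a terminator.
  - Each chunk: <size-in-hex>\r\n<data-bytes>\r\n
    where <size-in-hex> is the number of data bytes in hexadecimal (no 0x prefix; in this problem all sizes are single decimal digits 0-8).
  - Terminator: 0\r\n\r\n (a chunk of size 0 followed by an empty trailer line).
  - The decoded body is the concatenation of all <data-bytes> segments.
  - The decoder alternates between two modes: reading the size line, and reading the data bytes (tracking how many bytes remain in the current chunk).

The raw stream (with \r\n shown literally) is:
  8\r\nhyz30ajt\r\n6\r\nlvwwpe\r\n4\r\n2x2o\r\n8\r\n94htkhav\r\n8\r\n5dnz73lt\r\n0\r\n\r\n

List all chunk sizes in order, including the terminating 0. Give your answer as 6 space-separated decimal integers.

Answer: 8 6 4 8 8 0

Derivation:
Chunk 1: stream[0..1]='8' size=0x8=8, data at stream[3..11]='hyz30ajt' -> body[0..8], body so far='hyz30ajt'
Chunk 2: stream[13..14]='6' size=0x6=6, data at stream[16..22]='lvwwpe' -> body[8..14], body so far='hyz30ajtlvwwpe'
Chunk 3: stream[24..25]='4' size=0x4=4, data at stream[27..31]='2x2o' -> body[14..18], body so far='hyz30ajtlvwwpe2x2o'
Chunk 4: stream[33..34]='8' size=0x8=8, data at stream[36..44]='94htkhav' -> body[18..26], body so far='hyz30ajtlvwwpe2x2o94htkhav'
Chunk 5: stream[46..47]='8' size=0x8=8, data at stream[49..57]='5dnz73lt' -> body[26..34], body so far='hyz30ajtlvwwpe2x2o94htkhav5dnz73lt'
Chunk 6: stream[59..60]='0' size=0 (terminator). Final body='hyz30ajtlvwwpe2x2o94htkhav5dnz73lt' (34 bytes)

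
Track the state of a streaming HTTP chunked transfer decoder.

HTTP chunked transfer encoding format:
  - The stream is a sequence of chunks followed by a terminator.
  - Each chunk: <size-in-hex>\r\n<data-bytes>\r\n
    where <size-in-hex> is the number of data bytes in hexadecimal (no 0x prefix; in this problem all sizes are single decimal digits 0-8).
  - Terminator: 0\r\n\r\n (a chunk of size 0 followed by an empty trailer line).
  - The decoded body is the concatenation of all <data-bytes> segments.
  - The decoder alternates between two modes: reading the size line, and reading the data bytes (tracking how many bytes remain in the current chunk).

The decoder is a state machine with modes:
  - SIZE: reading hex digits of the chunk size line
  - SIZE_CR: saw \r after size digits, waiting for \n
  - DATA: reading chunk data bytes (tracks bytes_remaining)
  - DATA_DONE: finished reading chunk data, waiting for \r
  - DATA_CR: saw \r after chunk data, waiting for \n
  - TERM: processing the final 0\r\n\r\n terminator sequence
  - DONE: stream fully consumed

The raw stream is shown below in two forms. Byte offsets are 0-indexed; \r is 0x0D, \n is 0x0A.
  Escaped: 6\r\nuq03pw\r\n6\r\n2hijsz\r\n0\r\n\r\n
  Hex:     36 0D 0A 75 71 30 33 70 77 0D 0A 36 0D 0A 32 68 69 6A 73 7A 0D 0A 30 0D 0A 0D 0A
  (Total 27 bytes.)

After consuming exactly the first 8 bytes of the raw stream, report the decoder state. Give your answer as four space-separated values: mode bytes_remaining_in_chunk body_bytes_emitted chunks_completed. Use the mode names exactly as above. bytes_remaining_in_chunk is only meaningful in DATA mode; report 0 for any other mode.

Answer: DATA 1 5 0

Derivation:
Byte 0 = '6': mode=SIZE remaining=0 emitted=0 chunks_done=0
Byte 1 = 0x0D: mode=SIZE_CR remaining=0 emitted=0 chunks_done=0
Byte 2 = 0x0A: mode=DATA remaining=6 emitted=0 chunks_done=0
Byte 3 = 'u': mode=DATA remaining=5 emitted=1 chunks_done=0
Byte 4 = 'q': mode=DATA remaining=4 emitted=2 chunks_done=0
Byte 5 = '0': mode=DATA remaining=3 emitted=3 chunks_done=0
Byte 6 = '3': mode=DATA remaining=2 emitted=4 chunks_done=0
Byte 7 = 'p': mode=DATA remaining=1 emitted=5 chunks_done=0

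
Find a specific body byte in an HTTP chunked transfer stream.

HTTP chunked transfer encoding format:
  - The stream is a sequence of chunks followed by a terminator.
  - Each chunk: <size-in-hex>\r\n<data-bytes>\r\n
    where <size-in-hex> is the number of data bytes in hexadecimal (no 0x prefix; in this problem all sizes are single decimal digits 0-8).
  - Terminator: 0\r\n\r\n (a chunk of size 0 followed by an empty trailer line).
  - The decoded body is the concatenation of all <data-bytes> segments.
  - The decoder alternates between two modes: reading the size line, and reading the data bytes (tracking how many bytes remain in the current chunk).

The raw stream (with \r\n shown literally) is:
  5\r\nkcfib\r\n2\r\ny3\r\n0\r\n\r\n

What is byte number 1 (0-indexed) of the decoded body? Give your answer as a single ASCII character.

Chunk 1: stream[0..1]='5' size=0x5=5, data at stream[3..8]='kcfib' -> body[0..5], body so far='kcfib'
Chunk 2: stream[10..11]='2' size=0x2=2, data at stream[13..15]='y3' -> body[5..7], body so far='kcfiby3'
Chunk 3: stream[17..18]='0' size=0 (terminator). Final body='kcfiby3' (7 bytes)
Body byte 1 = 'c'

Answer: c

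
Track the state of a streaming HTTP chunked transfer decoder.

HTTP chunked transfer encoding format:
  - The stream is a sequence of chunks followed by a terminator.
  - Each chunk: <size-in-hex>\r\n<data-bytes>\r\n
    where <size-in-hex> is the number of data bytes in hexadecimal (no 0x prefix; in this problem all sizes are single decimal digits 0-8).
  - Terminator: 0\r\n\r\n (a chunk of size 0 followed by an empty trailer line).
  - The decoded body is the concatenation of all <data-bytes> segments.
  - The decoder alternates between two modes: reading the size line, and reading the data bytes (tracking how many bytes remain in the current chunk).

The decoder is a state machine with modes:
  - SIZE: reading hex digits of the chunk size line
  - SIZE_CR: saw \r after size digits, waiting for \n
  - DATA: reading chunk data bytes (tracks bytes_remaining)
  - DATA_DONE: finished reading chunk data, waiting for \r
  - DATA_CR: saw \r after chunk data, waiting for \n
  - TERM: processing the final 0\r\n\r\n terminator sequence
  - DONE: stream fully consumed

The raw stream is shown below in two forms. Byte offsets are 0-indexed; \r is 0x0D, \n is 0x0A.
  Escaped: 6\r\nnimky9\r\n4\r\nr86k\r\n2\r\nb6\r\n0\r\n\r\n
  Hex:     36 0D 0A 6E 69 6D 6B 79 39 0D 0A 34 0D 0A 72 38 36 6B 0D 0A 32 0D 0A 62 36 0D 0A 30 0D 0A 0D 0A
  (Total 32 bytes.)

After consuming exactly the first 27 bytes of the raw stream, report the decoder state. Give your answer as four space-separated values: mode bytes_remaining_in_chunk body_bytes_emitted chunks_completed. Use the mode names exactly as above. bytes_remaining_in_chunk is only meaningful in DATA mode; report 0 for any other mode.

Answer: SIZE 0 12 3

Derivation:
Byte 0 = '6': mode=SIZE remaining=0 emitted=0 chunks_done=0
Byte 1 = 0x0D: mode=SIZE_CR remaining=0 emitted=0 chunks_done=0
Byte 2 = 0x0A: mode=DATA remaining=6 emitted=0 chunks_done=0
Byte 3 = 'n': mode=DATA remaining=5 emitted=1 chunks_done=0
Byte 4 = 'i': mode=DATA remaining=4 emitted=2 chunks_done=0
Byte 5 = 'm': mode=DATA remaining=3 emitted=3 chunks_done=0
Byte 6 = 'k': mode=DATA remaining=2 emitted=4 chunks_done=0
Byte 7 = 'y': mode=DATA remaining=1 emitted=5 chunks_done=0
Byte 8 = '9': mode=DATA_DONE remaining=0 emitted=6 chunks_done=0
Byte 9 = 0x0D: mode=DATA_CR remaining=0 emitted=6 chunks_done=0
Byte 10 = 0x0A: mode=SIZE remaining=0 emitted=6 chunks_done=1
Byte 11 = '4': mode=SIZE remaining=0 emitted=6 chunks_done=1
Byte 12 = 0x0D: mode=SIZE_CR remaining=0 emitted=6 chunks_done=1
Byte 13 = 0x0A: mode=DATA remaining=4 emitted=6 chunks_done=1
Byte 14 = 'r': mode=DATA remaining=3 emitted=7 chunks_done=1
Byte 15 = '8': mode=DATA remaining=2 emitted=8 chunks_done=1
Byte 16 = '6': mode=DATA remaining=1 emitted=9 chunks_done=1
Byte 17 = 'k': mode=DATA_DONE remaining=0 emitted=10 chunks_done=1
Byte 18 = 0x0D: mode=DATA_CR remaining=0 emitted=10 chunks_done=1
Byte 19 = 0x0A: mode=SIZE remaining=0 emitted=10 chunks_done=2
Byte 20 = '2': mode=SIZE remaining=0 emitted=10 chunks_done=2
Byte 21 = 0x0D: mode=SIZE_CR remaining=0 emitted=10 chunks_done=2
Byte 22 = 0x0A: mode=DATA remaining=2 emitted=10 chunks_done=2
Byte 23 = 'b': mode=DATA remaining=1 emitted=11 chunks_done=2
Byte 24 = '6': mode=DATA_DONE remaining=0 emitted=12 chunks_done=2
Byte 25 = 0x0D: mode=DATA_CR remaining=0 emitted=12 chunks_done=2
Byte 26 = 0x0A: mode=SIZE remaining=0 emitted=12 chunks_done=3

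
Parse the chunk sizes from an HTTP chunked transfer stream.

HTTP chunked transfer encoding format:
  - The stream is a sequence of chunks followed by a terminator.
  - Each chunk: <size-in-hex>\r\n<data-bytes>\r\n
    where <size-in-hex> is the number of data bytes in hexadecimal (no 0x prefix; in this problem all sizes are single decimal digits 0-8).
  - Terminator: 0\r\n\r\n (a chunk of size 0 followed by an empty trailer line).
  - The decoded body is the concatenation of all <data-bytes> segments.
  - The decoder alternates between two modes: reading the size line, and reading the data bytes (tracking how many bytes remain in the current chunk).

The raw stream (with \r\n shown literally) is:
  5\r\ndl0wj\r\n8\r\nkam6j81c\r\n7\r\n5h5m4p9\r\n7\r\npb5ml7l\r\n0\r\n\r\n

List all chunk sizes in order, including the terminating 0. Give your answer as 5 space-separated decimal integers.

Answer: 5 8 7 7 0

Derivation:
Chunk 1: stream[0..1]='5' size=0x5=5, data at stream[3..8]='dl0wj' -> body[0..5], body so far='dl0wj'
Chunk 2: stream[10..11]='8' size=0x8=8, data at stream[13..21]='kam6j81c' -> body[5..13], body so far='dl0wjkam6j81c'
Chunk 3: stream[23..24]='7' size=0x7=7, data at stream[26..33]='5h5m4p9' -> body[13..20], body so far='dl0wjkam6j81c5h5m4p9'
Chunk 4: stream[35..36]='7' size=0x7=7, data at stream[38..45]='pb5ml7l' -> body[20..27], body so far='dl0wjkam6j81c5h5m4p9pb5ml7l'
Chunk 5: stream[47..48]='0' size=0 (terminator). Final body='dl0wjkam6j81c5h5m4p9pb5ml7l' (27 bytes)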